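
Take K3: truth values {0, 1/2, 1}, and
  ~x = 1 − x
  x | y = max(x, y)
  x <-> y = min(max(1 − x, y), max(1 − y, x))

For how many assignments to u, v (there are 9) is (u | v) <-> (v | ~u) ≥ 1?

u = 0, v = 0 ↦ 0  <
u = 0, v = 1/2 ↦ 1/2  <
u = 0, v = 1 ↦ 1  ≥
u = 1/2, v = 0 ↦ 1/2  <
u = 1/2, v = 1/2 ↦ 1/2  <
u = 1/2, v = 1 ↦ 1  ≥
u = 1, v = 0 ↦ 0  <
u = 1, v = 1/2 ↦ 1/2  <
u = 1, v = 1 ↦ 1  ≥
So 3 of the 9 assignments meet the threshold.

3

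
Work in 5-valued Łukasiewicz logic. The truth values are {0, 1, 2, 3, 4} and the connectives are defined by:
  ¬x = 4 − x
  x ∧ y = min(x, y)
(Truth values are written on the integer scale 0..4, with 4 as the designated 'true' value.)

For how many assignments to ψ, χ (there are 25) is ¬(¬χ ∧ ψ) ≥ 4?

value 4: 9 assignments (counts)
value 3: 7 assignments
value 2: 5 assignments
value 1: 3 assignments
value 0: 1 assignment
So 9 of the 25 assignments meet the threshold.

9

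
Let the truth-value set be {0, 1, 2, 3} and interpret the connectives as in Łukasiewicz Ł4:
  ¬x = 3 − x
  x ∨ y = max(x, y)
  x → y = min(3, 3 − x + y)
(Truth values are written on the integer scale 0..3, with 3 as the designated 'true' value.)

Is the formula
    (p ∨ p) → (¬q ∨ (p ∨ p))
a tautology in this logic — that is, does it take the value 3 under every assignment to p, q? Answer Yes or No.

p = 0, q = 0 ↦ 3
p = 0, q = 1 ↦ 3
p = 0, q = 2 ↦ 3
p = 0, q = 3 ↦ 3
p = 1, q = 0 ↦ 3
p = 1, q = 1 ↦ 3
p = 1, q = 2 ↦ 3
p = 1, q = 3 ↦ 3
p = 2, q = 0 ↦ 3
p = 2, q = 1 ↦ 3
p = 2, q = 2 ↦ 3
p = 2, q = 3 ↦ 3
p = 3, q = 0 ↦ 3
p = 3, q = 1 ↦ 3
p = 3, q = 2 ↦ 3
p = 3, q = 3 ↦ 3
Every assignment gives a value ≥ 3.

Yes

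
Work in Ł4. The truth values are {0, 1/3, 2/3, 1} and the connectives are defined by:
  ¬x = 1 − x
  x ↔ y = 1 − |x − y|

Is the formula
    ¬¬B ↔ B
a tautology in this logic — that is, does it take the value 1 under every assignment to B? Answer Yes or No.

Yes

B = 0 ↦ 1
B = 1/3 ↦ 1
B = 2/3 ↦ 1
B = 1 ↦ 1
Every assignment gives a value ≥ 1.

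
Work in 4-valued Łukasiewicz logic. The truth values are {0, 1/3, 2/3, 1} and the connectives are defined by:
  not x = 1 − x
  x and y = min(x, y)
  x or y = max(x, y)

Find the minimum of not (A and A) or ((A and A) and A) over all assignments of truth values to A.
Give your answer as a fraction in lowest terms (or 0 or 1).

Take A = 1/3:
A and A = 1/3 and 1/3 = 1/3
not (A and A) = not 1/3 = 2/3
A and A = 1/3 and 1/3 = 1/3
(A and A) and A = 1/3 and 1/3 = 1/3
not (A and A) or ((A and A) and A) = 2/3 or 1/3 = 2/3
No assignment yields a value below 2/3, so this is the minimum.

2/3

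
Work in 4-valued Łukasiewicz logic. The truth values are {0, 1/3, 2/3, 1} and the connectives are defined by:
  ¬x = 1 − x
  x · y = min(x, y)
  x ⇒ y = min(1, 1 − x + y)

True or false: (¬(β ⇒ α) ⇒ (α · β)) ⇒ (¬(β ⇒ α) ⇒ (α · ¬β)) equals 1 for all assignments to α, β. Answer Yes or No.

Counterexample: take α = 1/3, β = 1.
β ⇒ α = 1 ⇒ 1/3 = 1/3
¬(β ⇒ α) = ¬1/3 = 2/3
α · β = 1/3 · 1 = 1/3
¬(β ⇒ α) ⇒ (α · β) = 2/3 ⇒ 1/3 = 2/3
β ⇒ α = 1 ⇒ 1/3 = 1/3
¬(β ⇒ α) = ¬1/3 = 2/3
¬β = ¬1 = 0
α · ¬β = 1/3 · 0 = 0
¬(β ⇒ α) ⇒ (α · ¬β) = 2/3 ⇒ 0 = 1/3
(¬(β ⇒ α) ⇒ (α · β)) ⇒ (¬(β ⇒ α) ⇒ (α · ¬β)) = 2/3 ⇒ 1/3 = 2/3
This gives 2/3 ≠ 1.

No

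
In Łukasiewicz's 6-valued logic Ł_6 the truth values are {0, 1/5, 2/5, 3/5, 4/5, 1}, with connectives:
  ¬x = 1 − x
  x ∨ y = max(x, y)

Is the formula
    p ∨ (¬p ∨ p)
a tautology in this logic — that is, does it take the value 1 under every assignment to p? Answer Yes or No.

Counterexample: take p = 1/5.
¬p = ¬1/5 = 4/5
¬p ∨ p = 4/5 ∨ 1/5 = 4/5
p ∨ (¬p ∨ p) = 1/5 ∨ 4/5 = 4/5
This gives 4/5 ≠ 1.

No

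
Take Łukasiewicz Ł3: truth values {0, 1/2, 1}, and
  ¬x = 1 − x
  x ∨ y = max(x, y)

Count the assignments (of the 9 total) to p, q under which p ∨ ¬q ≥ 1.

5

p = 0, q = 0 ↦ 1  ≥
p = 0, q = 1/2 ↦ 1/2  <
p = 0, q = 1 ↦ 0  <
p = 1/2, q = 0 ↦ 1  ≥
p = 1/2, q = 1/2 ↦ 1/2  <
p = 1/2, q = 1 ↦ 1/2  <
p = 1, q = 0 ↦ 1  ≥
p = 1, q = 1/2 ↦ 1  ≥
p = 1, q = 1 ↦ 1  ≥
So 5 of the 9 assignments meet the threshold.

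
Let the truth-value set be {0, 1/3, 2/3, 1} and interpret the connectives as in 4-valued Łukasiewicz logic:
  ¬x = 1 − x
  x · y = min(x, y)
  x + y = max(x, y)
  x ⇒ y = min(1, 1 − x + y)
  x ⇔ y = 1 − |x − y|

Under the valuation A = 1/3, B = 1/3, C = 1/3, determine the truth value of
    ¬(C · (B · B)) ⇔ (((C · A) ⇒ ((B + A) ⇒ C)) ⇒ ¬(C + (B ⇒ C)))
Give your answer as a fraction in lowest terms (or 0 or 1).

B · B = 1/3 · 1/3 = 1/3
C · (B · B) = 1/3 · 1/3 = 1/3
¬(C · (B · B)) = ¬1/3 = 2/3
C · A = 1/3 · 1/3 = 1/3
B + A = 1/3 + 1/3 = 1/3
(B + A) ⇒ C = 1/3 ⇒ 1/3 = 1
(C · A) ⇒ ((B + A) ⇒ C) = 1/3 ⇒ 1 = 1
B ⇒ C = 1/3 ⇒ 1/3 = 1
C + (B ⇒ C) = 1/3 + 1 = 1
¬(C + (B ⇒ C)) = ¬1 = 0
((C · A) ⇒ ((B + A) ⇒ C)) ⇒ ¬(C + (B ⇒ C)) = 1 ⇒ 0 = 0
¬(C · (B · B)) ⇔ (((C · A) ⇒ ((B + A) ⇒ C)) ⇒ ¬(C + (B ⇒ C))) = 2/3 ⇔ 0 = 1/3

1/3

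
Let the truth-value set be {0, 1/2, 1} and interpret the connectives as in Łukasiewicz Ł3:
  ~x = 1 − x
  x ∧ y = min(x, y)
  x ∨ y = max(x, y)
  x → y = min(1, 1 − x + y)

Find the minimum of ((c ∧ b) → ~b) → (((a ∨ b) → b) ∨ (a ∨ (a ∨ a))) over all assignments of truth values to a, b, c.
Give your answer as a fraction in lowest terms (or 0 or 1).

1/2

Take a = 1/2, b = 0, c = 0:
c ∧ b = 0 ∧ 0 = 0
~b = ~0 = 1
(c ∧ b) → ~b = 0 → 1 = 1
a ∨ b = 1/2 ∨ 0 = 1/2
(a ∨ b) → b = 1/2 → 0 = 1/2
a ∨ a = 1/2 ∨ 1/2 = 1/2
a ∨ (a ∨ a) = 1/2 ∨ 1/2 = 1/2
((a ∨ b) → b) ∨ (a ∨ (a ∨ a)) = 1/2 ∨ 1/2 = 1/2
((c ∧ b) → ~b) → (((a ∨ b) → b) ∨ (a ∨ (a ∨ a))) = 1 → 1/2 = 1/2
No assignment yields a value below 1/2, so this is the minimum.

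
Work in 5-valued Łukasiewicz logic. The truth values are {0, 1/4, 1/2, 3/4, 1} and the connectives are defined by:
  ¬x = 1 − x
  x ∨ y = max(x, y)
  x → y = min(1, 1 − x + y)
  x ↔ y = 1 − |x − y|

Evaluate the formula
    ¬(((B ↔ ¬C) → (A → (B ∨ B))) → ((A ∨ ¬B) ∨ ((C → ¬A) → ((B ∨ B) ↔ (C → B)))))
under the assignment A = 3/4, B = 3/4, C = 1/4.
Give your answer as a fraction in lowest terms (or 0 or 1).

1/4

¬C = ¬1/4 = 3/4
B ↔ ¬C = 3/4 ↔ 3/4 = 1
B ∨ B = 3/4 ∨ 3/4 = 3/4
A → (B ∨ B) = 3/4 → 3/4 = 1
(B ↔ ¬C) → (A → (B ∨ B)) = 1 → 1 = 1
¬B = ¬3/4 = 1/4
A ∨ ¬B = 3/4 ∨ 1/4 = 3/4
¬A = ¬3/4 = 1/4
C → ¬A = 1/4 → 1/4 = 1
B ∨ B = 3/4 ∨ 3/4 = 3/4
C → B = 1/4 → 3/4 = 1
(B ∨ B) ↔ (C → B) = 3/4 ↔ 1 = 3/4
(C → ¬A) → ((B ∨ B) ↔ (C → B)) = 1 → 3/4 = 3/4
(A ∨ ¬B) ∨ ((C → ¬A) → ((B ∨ B) ↔ (C → B))) = 3/4 ∨ 3/4 = 3/4
((B ↔ ¬C) → (A → (B ∨ B))) → ((A ∨ ¬B) ∨ ((C → ¬A) → ((B ∨ B) ↔ (C → B)))) = 1 → 3/4 = 3/4
¬(((B ↔ ¬C) → (A → (B ∨ B))) → ((A ∨ ¬B) ∨ ((C → ¬A) → ((B ∨ B) ↔ (C → B))))) = ¬3/4 = 1/4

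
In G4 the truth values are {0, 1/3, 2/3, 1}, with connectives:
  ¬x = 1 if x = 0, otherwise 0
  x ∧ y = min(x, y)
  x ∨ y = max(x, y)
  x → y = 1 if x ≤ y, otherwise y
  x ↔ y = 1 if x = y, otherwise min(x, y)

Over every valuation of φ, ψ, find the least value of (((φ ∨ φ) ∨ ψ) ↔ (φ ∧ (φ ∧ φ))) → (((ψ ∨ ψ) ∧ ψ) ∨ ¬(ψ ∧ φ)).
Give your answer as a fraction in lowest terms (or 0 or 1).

1/3

Take φ = 1/3, ψ = 1/3:
φ ∨ φ = 1/3 ∨ 1/3 = 1/3
(φ ∨ φ) ∨ ψ = 1/3 ∨ 1/3 = 1/3
φ ∧ φ = 1/3 ∧ 1/3 = 1/3
φ ∧ (φ ∧ φ) = 1/3 ∧ 1/3 = 1/3
((φ ∨ φ) ∨ ψ) ↔ (φ ∧ (φ ∧ φ)) = 1/3 ↔ 1/3 = 1
ψ ∨ ψ = 1/3 ∨ 1/3 = 1/3
(ψ ∨ ψ) ∧ ψ = 1/3 ∧ 1/3 = 1/3
ψ ∧ φ = 1/3 ∧ 1/3 = 1/3
¬(ψ ∧ φ) = ¬1/3 = 0
((ψ ∨ ψ) ∧ ψ) ∨ ¬(ψ ∧ φ) = 1/3 ∨ 0 = 1/3
(((φ ∨ φ) ∨ ψ) ↔ (φ ∧ (φ ∧ φ))) → (((ψ ∨ ψ) ∧ ψ) ∨ ¬(ψ ∧ φ)) = 1 → 1/3 = 1/3
No assignment yields a value below 1/3, so this is the minimum.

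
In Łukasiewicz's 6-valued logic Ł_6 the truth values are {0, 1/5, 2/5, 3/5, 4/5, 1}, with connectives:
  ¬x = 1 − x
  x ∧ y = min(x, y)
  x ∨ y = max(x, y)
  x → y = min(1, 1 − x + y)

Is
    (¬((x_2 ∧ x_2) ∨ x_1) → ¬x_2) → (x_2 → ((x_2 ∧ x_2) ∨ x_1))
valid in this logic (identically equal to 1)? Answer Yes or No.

Yes

At x_1 = 4/5, x_2 = 1, for instance:
x_2 ∧ x_2 = 1 ∧ 1 = 1
(x_2 ∧ x_2) ∨ x_1 = 1 ∨ 4/5 = 1
¬((x_2 ∧ x_2) ∨ x_1) = ¬1 = 0
¬x_2 = ¬1 = 0
¬((x_2 ∧ x_2) ∨ x_1) → ¬x_2 = 0 → 0 = 1
x_2 → ((x_2 ∧ x_2) ∨ x_1) = 1 → 1 = 1
(¬((x_2 ∧ x_2) ∨ x_1) → ¬x_2) → (x_2 → ((x_2 ∧ x_2) ∨ x_1)) = 1 → 1 = 1
and checking the remaining 35 assignments likewise gives ≥ 1 in every case.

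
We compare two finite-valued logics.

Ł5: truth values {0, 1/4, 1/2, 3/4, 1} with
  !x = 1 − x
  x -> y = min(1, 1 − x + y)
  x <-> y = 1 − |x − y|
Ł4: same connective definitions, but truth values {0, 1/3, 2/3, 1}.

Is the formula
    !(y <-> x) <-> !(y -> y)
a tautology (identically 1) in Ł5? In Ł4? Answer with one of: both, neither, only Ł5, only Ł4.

neither

In Ł5: at x = 0, y = 1/4 the value is 3/4 — not a tautology.
In Ł4: at x = 0, y = 1/3 the value is 2/3 — not a tautology.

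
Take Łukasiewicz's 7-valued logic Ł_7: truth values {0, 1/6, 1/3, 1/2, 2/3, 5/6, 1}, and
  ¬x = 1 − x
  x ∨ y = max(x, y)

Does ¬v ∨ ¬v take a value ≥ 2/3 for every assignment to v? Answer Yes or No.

Counterexample: take v = 1/2.
¬v = ¬1/2 = 1/2
¬v ∨ ¬v = 1/2 ∨ 1/2 = 1/2
This gives 1/2, which is below 2/3.

No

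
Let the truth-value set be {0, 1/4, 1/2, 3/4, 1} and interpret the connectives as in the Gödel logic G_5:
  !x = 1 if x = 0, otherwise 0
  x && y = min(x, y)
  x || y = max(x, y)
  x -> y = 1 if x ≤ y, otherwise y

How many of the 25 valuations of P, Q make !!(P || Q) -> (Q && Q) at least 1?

6

value 1: 6 assignments (counts)
value 3/4: 5 assignments
value 1/2: 5 assignments
value 1/4: 5 assignments
value 0: 4 assignments
So 6 of the 25 assignments meet the threshold.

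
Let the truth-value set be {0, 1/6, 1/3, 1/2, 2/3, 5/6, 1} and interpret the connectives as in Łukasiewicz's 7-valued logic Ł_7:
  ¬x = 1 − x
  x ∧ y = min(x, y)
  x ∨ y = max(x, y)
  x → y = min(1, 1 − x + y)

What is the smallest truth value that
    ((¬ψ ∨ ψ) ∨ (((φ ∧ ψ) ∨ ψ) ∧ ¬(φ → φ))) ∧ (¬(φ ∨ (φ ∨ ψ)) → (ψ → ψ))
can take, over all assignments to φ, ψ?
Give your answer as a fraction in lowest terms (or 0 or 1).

Take φ = 0, ψ = 1/2:
¬ψ = ¬1/2 = 1/2
¬ψ ∨ ψ = 1/2 ∨ 1/2 = 1/2
φ ∧ ψ = 0 ∧ 1/2 = 0
(φ ∧ ψ) ∨ ψ = 0 ∨ 1/2 = 1/2
φ → φ = 0 → 0 = 1
¬(φ → φ) = ¬1 = 0
((φ ∧ ψ) ∨ ψ) ∧ ¬(φ → φ) = 1/2 ∧ 0 = 0
(¬ψ ∨ ψ) ∨ (((φ ∧ ψ) ∨ ψ) ∧ ¬(φ → φ)) = 1/2 ∨ 0 = 1/2
φ ∨ ψ = 0 ∨ 1/2 = 1/2
φ ∨ (φ ∨ ψ) = 0 ∨ 1/2 = 1/2
¬(φ ∨ (φ ∨ ψ)) = ¬1/2 = 1/2
ψ → ψ = 1/2 → 1/2 = 1
¬(φ ∨ (φ ∨ ψ)) → (ψ → ψ) = 1/2 → 1 = 1
((¬ψ ∨ ψ) ∨ (((φ ∧ ψ) ∨ ψ) ∧ ¬(φ → φ))) ∧ (¬(φ ∨ (φ ∨ ψ)) → (ψ → ψ)) = 1/2 ∧ 1 = 1/2
No assignment yields a value below 1/2, so this is the minimum.

1/2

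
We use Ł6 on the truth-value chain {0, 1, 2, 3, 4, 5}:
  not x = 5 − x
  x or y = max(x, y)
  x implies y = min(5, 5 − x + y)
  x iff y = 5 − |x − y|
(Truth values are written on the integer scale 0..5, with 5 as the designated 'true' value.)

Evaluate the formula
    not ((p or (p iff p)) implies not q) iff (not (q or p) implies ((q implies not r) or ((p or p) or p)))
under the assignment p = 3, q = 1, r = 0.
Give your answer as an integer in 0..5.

1

p iff p = 3 iff 3 = 5
p or (p iff p) = 3 or 5 = 5
not q = not 1 = 4
(p or (p iff p)) implies not q = 5 implies 4 = 4
not ((p or (p iff p)) implies not q) = not 4 = 1
q or p = 1 or 3 = 3
not (q or p) = not 3 = 2
not r = not 0 = 5
q implies not r = 1 implies 5 = 5
p or p = 3 or 3 = 3
(p or p) or p = 3 or 3 = 3
(q implies not r) or ((p or p) or p) = 5 or 3 = 5
not (q or p) implies ((q implies not r) or ((p or p) or p)) = 2 implies 5 = 5
not ((p or (p iff p)) implies not q) iff (not (q or p) implies ((q implies not r) or ((p or p) or p))) = 1 iff 5 = 1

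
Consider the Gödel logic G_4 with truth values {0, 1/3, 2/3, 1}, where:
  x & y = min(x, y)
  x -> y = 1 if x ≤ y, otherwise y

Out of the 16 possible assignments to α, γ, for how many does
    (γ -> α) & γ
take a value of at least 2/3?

α = 0, γ = 0 ↦ 0  <
α = 0, γ = 1/3 ↦ 0  <
α = 0, γ = 2/3 ↦ 0  <
α = 0, γ = 1 ↦ 0  <
α = 1/3, γ = 0 ↦ 0  <
α = 1/3, γ = 1/3 ↦ 1/3  <
α = 1/3, γ = 2/3 ↦ 1/3  <
α = 1/3, γ = 1 ↦ 1/3  <
α = 2/3, γ = 0 ↦ 0  <
α = 2/3, γ = 1/3 ↦ 1/3  <
α = 2/3, γ = 2/3 ↦ 2/3  ≥
α = 2/3, γ = 1 ↦ 2/3  ≥
α = 1, γ = 0 ↦ 0  <
α = 1, γ = 1/3 ↦ 1/3  <
α = 1, γ = 2/3 ↦ 2/3  ≥
α = 1, γ = 1 ↦ 1  ≥
So 4 of the 16 assignments meet the threshold.

4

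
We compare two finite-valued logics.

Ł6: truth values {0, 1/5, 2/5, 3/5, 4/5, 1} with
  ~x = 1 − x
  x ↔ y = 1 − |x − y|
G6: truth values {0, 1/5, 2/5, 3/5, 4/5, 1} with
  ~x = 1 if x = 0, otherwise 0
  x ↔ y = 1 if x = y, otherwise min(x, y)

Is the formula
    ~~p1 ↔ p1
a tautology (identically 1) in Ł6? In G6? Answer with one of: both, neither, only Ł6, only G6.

only Ł6

In Ł6: every assignment gives 1 — tautology.
In G6: at p1 = 1/5 the value is 1/5 — not a tautology.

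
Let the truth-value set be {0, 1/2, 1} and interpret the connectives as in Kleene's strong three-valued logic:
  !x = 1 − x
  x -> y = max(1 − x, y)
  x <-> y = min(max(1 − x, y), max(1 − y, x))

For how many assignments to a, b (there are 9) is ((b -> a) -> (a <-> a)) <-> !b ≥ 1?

2

a = 0, b = 0 ↦ 1  ≥
a = 0, b = 1/2 ↦ 1/2  <
a = 0, b = 1 ↦ 0  <
a = 1/2, b = 0 ↦ 1/2  <
a = 1/2, b = 1/2 ↦ 1/2  <
a = 1/2, b = 1 ↦ 1/2  <
a = 1, b = 0 ↦ 1  ≥
a = 1, b = 1/2 ↦ 1/2  <
a = 1, b = 1 ↦ 0  <
So 2 of the 9 assignments meet the threshold.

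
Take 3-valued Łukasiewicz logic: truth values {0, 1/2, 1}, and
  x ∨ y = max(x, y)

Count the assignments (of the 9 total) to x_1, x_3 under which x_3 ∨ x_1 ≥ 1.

5

x_1 = 0, x_3 = 0 ↦ 0  <
x_1 = 0, x_3 = 1/2 ↦ 1/2  <
x_1 = 0, x_3 = 1 ↦ 1  ≥
x_1 = 1/2, x_3 = 0 ↦ 1/2  <
x_1 = 1/2, x_3 = 1/2 ↦ 1/2  <
x_1 = 1/2, x_3 = 1 ↦ 1  ≥
x_1 = 1, x_3 = 0 ↦ 1  ≥
x_1 = 1, x_3 = 1/2 ↦ 1  ≥
x_1 = 1, x_3 = 1 ↦ 1  ≥
So 5 of the 9 assignments meet the threshold.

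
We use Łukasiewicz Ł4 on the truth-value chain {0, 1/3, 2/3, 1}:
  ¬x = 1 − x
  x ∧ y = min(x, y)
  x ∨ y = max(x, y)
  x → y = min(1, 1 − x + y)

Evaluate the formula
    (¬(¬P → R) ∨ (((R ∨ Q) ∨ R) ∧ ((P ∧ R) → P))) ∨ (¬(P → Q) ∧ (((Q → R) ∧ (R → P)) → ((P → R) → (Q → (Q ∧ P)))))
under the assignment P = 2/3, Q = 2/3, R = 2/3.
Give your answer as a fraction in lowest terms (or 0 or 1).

¬P = ¬2/3 = 1/3
¬P → R = 1/3 → 2/3 = 1
¬(¬P → R) = ¬1 = 0
R ∨ Q = 2/3 ∨ 2/3 = 2/3
(R ∨ Q) ∨ R = 2/3 ∨ 2/3 = 2/3
P ∧ R = 2/3 ∧ 2/3 = 2/3
(P ∧ R) → P = 2/3 → 2/3 = 1
((R ∨ Q) ∨ R) ∧ ((P ∧ R) → P) = 2/3 ∧ 1 = 2/3
¬(¬P → R) ∨ (((R ∨ Q) ∨ R) ∧ ((P ∧ R) → P)) = 0 ∨ 2/3 = 2/3
P → Q = 2/3 → 2/3 = 1
¬(P → Q) = ¬1 = 0
Q → R = 2/3 → 2/3 = 1
R → P = 2/3 → 2/3 = 1
(Q → R) ∧ (R → P) = 1 ∧ 1 = 1
P → R = 2/3 → 2/3 = 1
Q ∧ P = 2/3 ∧ 2/3 = 2/3
Q → (Q ∧ P) = 2/3 → 2/3 = 1
(P → R) → (Q → (Q ∧ P)) = 1 → 1 = 1
((Q → R) ∧ (R → P)) → ((P → R) → (Q → (Q ∧ P))) = 1 → 1 = 1
¬(P → Q) ∧ (((Q → R) ∧ (R → P)) → ((P → R) → (Q → (Q ∧ P)))) = 0 ∧ 1 = 0
(¬(¬P → R) ∨ (((R ∨ Q) ∨ R) ∧ ((P ∧ R) → P))) ∨ (¬(P → Q) ∧ (((Q → R) ∧ (R → P)) → ((P → R) → (Q → (Q ∧ P))))) = 2/3 ∨ 0 = 2/3

2/3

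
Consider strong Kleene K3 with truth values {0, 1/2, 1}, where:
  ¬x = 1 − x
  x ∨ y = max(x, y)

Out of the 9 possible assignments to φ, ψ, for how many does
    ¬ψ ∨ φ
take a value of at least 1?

5

φ = 0, ψ = 0 ↦ 1  ≥
φ = 0, ψ = 1/2 ↦ 1/2  <
φ = 0, ψ = 1 ↦ 0  <
φ = 1/2, ψ = 0 ↦ 1  ≥
φ = 1/2, ψ = 1/2 ↦ 1/2  <
φ = 1/2, ψ = 1 ↦ 1/2  <
φ = 1, ψ = 0 ↦ 1  ≥
φ = 1, ψ = 1/2 ↦ 1  ≥
φ = 1, ψ = 1 ↦ 1  ≥
So 5 of the 9 assignments meet the threshold.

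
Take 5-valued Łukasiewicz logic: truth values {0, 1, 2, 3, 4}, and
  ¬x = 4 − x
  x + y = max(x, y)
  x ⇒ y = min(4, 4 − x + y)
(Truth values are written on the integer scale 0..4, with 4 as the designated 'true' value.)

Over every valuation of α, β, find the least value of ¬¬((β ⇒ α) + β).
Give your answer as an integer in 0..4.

Take α = 0, β = 2:
β ⇒ α = 2 ⇒ 0 = 2
(β ⇒ α) + β = 2 + 2 = 2
¬((β ⇒ α) + β) = ¬2 = 2
¬¬((β ⇒ α) + β) = ¬2 = 2
No assignment yields a value below 2, so this is the minimum.

2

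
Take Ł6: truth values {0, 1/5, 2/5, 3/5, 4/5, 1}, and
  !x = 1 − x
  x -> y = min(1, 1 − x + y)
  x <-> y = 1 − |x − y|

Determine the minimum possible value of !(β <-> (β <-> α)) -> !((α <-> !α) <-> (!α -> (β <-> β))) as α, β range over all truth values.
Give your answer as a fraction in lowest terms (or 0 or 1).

3/5

Take α = 2/5, β = 0:
β <-> α = 0 <-> 2/5 = 3/5
β <-> (β <-> α) = 0 <-> 3/5 = 2/5
!(β <-> (β <-> α)) = !2/5 = 3/5
!α = !2/5 = 3/5
α <-> !α = 2/5 <-> 3/5 = 4/5
!α = !2/5 = 3/5
β <-> β = 0 <-> 0 = 1
!α -> (β <-> β) = 3/5 -> 1 = 1
(α <-> !α) <-> (!α -> (β <-> β)) = 4/5 <-> 1 = 4/5
!((α <-> !α) <-> (!α -> (β <-> β))) = !4/5 = 1/5
!(β <-> (β <-> α)) -> !((α <-> !α) <-> (!α -> (β <-> β))) = 3/5 -> 1/5 = 3/5
No assignment yields a value below 3/5, so this is the minimum.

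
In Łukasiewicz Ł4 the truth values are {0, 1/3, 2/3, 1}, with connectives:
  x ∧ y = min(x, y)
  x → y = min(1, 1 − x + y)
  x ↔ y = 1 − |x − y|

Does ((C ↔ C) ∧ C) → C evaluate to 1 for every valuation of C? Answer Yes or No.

C = 0 ↦ 1
C = 1/3 ↦ 1
C = 2/3 ↦ 1
C = 1 ↦ 1
Every assignment gives a value ≥ 1.

Yes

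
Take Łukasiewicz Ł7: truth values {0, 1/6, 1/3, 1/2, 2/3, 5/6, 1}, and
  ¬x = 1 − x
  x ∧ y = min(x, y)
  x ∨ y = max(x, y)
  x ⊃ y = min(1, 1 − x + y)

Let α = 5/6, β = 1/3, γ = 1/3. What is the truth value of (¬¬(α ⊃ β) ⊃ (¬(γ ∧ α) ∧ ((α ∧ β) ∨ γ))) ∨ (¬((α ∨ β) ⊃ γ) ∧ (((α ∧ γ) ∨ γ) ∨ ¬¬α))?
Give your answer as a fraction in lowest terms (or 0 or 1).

α ⊃ β = 5/6 ⊃ 1/3 = 1/2
¬(α ⊃ β) = ¬1/2 = 1/2
¬¬(α ⊃ β) = ¬1/2 = 1/2
γ ∧ α = 1/3 ∧ 5/6 = 1/3
¬(γ ∧ α) = ¬1/3 = 2/3
α ∧ β = 5/6 ∧ 1/3 = 1/3
(α ∧ β) ∨ γ = 1/3 ∨ 1/3 = 1/3
¬(γ ∧ α) ∧ ((α ∧ β) ∨ γ) = 2/3 ∧ 1/3 = 1/3
¬¬(α ⊃ β) ⊃ (¬(γ ∧ α) ∧ ((α ∧ β) ∨ γ)) = 1/2 ⊃ 1/3 = 5/6
α ∨ β = 5/6 ∨ 1/3 = 5/6
(α ∨ β) ⊃ γ = 5/6 ⊃ 1/3 = 1/2
¬((α ∨ β) ⊃ γ) = ¬1/2 = 1/2
α ∧ γ = 5/6 ∧ 1/3 = 1/3
(α ∧ γ) ∨ γ = 1/3 ∨ 1/3 = 1/3
¬α = ¬5/6 = 1/6
¬¬α = ¬1/6 = 5/6
((α ∧ γ) ∨ γ) ∨ ¬¬α = 1/3 ∨ 5/6 = 5/6
¬((α ∨ β) ⊃ γ) ∧ (((α ∧ γ) ∨ γ) ∨ ¬¬α) = 1/2 ∧ 5/6 = 1/2
(¬¬(α ⊃ β) ⊃ (¬(γ ∧ α) ∧ ((α ∧ β) ∨ γ))) ∨ (¬((α ∨ β) ⊃ γ) ∧ (((α ∧ γ) ∨ γ) ∨ ¬¬α)) = 5/6 ∨ 1/2 = 5/6

5/6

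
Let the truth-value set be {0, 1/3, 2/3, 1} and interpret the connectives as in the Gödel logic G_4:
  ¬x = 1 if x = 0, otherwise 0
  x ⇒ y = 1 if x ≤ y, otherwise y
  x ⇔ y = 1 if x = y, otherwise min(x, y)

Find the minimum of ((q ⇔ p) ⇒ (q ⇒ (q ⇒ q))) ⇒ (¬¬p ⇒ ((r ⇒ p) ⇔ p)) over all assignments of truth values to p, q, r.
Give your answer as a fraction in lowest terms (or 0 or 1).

1/3

Take p = 1/3, q = 0, r = 0:
q ⇔ p = 0 ⇔ 1/3 = 0
q ⇒ q = 0 ⇒ 0 = 1
q ⇒ (q ⇒ q) = 0 ⇒ 1 = 1
(q ⇔ p) ⇒ (q ⇒ (q ⇒ q)) = 0 ⇒ 1 = 1
¬p = ¬1/3 = 0
¬¬p = ¬0 = 1
r ⇒ p = 0 ⇒ 1/3 = 1
(r ⇒ p) ⇔ p = 1 ⇔ 1/3 = 1/3
¬¬p ⇒ ((r ⇒ p) ⇔ p) = 1 ⇒ 1/3 = 1/3
((q ⇔ p) ⇒ (q ⇒ (q ⇒ q))) ⇒ (¬¬p ⇒ ((r ⇒ p) ⇔ p)) = 1 ⇒ 1/3 = 1/3
No assignment yields a value below 1/3, so this is the minimum.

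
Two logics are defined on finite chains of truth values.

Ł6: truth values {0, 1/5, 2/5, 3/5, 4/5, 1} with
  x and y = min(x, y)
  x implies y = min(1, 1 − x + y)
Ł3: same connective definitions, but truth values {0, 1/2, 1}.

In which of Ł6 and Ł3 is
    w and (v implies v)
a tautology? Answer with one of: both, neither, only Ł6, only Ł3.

In Ł6: at v = 0, w = 0 the value is 0 — not a tautology.
In Ł3: at v = 0, w = 0 the value is 0 — not a tautology.

neither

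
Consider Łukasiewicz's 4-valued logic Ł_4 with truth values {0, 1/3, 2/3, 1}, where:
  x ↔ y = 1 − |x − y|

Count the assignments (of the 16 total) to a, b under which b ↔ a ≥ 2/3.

a = 0, b = 0 ↦ 1  ≥
a = 0, b = 1/3 ↦ 2/3  ≥
a = 0, b = 2/3 ↦ 1/3  <
a = 0, b = 1 ↦ 0  <
a = 1/3, b = 0 ↦ 2/3  ≥
a = 1/3, b = 1/3 ↦ 1  ≥
a = 1/3, b = 2/3 ↦ 2/3  ≥
a = 1/3, b = 1 ↦ 1/3  <
a = 2/3, b = 0 ↦ 1/3  <
a = 2/3, b = 1/3 ↦ 2/3  ≥
a = 2/3, b = 2/3 ↦ 1  ≥
a = 2/3, b = 1 ↦ 2/3  ≥
a = 1, b = 0 ↦ 0  <
a = 1, b = 1/3 ↦ 1/3  <
a = 1, b = 2/3 ↦ 2/3  ≥
a = 1, b = 1 ↦ 1  ≥
So 10 of the 16 assignments meet the threshold.

10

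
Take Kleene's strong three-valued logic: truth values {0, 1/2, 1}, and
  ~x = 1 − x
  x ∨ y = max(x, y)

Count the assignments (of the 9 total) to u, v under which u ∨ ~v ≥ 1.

u = 0, v = 0 ↦ 1  ≥
u = 0, v = 1/2 ↦ 1/2  <
u = 0, v = 1 ↦ 0  <
u = 1/2, v = 0 ↦ 1  ≥
u = 1/2, v = 1/2 ↦ 1/2  <
u = 1/2, v = 1 ↦ 1/2  <
u = 1, v = 0 ↦ 1  ≥
u = 1, v = 1/2 ↦ 1  ≥
u = 1, v = 1 ↦ 1  ≥
So 5 of the 9 assignments meet the threshold.

5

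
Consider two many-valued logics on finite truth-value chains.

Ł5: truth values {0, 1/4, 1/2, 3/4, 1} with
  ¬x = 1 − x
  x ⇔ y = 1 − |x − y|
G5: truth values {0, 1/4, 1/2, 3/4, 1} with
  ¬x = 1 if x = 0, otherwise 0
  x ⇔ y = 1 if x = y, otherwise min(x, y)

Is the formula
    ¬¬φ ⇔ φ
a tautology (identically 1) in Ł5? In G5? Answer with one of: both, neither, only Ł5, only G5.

In Ł5: every assignment gives 1 — tautology.
In G5: at φ = 1/4 the value is 1/4 — not a tautology.

only Ł5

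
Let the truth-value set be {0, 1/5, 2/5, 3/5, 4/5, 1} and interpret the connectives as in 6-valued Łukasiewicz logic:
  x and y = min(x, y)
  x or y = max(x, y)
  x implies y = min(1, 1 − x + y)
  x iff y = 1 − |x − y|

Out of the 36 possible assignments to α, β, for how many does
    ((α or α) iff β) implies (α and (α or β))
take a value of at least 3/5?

value 1: 17 assignments (counts)
value 4/5: 7 assignments (counts)
value 3/5: 5 assignments (counts)
value 2/5: 4 assignments
value 1/5: 2 assignments
value 0: 1 assignment
So 29 of the 36 assignments meet the threshold.

29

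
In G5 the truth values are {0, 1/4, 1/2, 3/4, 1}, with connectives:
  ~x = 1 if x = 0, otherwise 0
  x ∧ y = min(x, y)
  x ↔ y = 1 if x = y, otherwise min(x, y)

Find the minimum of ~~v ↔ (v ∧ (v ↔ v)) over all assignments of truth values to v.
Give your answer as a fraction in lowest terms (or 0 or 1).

Take v = 1/4:
~v = ~1/4 = 0
~~v = ~0 = 1
v ↔ v = 1/4 ↔ 1/4 = 1
v ∧ (v ↔ v) = 1/4 ∧ 1 = 1/4
~~v ↔ (v ∧ (v ↔ v)) = 1 ↔ 1/4 = 1/4
No assignment yields a value below 1/4, so this is the minimum.

1/4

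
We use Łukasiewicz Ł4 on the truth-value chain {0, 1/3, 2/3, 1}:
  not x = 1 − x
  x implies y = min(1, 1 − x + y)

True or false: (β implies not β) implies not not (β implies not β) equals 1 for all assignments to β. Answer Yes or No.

β = 0 ↦ 1
β = 1/3 ↦ 1
β = 2/3 ↦ 1
β = 1 ↦ 1
Every assignment gives a value ≥ 1.

Yes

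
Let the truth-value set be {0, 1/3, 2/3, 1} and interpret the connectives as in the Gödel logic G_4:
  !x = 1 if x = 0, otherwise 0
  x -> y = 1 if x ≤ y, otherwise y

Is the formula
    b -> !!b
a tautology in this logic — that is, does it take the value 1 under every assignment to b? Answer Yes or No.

b = 0 ↦ 1
b = 1/3 ↦ 1
b = 2/3 ↦ 1
b = 1 ↦ 1
Every assignment gives a value ≥ 1.

Yes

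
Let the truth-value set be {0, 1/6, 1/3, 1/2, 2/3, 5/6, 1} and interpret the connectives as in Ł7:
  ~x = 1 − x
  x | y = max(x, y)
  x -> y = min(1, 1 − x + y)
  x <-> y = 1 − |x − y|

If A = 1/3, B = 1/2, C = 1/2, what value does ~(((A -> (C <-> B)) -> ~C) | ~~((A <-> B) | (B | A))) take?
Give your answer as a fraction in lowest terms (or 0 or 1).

1/6

C <-> B = 1/2 <-> 1/2 = 1
A -> (C <-> B) = 1/3 -> 1 = 1
~C = ~1/2 = 1/2
(A -> (C <-> B)) -> ~C = 1 -> 1/2 = 1/2
A <-> B = 1/3 <-> 1/2 = 5/6
B | A = 1/2 | 1/3 = 1/2
(A <-> B) | (B | A) = 5/6 | 1/2 = 5/6
~((A <-> B) | (B | A)) = ~5/6 = 1/6
~~((A <-> B) | (B | A)) = ~1/6 = 5/6
((A -> (C <-> B)) -> ~C) | ~~((A <-> B) | (B | A)) = 1/2 | 5/6 = 5/6
~(((A -> (C <-> B)) -> ~C) | ~~((A <-> B) | (B | A))) = ~5/6 = 1/6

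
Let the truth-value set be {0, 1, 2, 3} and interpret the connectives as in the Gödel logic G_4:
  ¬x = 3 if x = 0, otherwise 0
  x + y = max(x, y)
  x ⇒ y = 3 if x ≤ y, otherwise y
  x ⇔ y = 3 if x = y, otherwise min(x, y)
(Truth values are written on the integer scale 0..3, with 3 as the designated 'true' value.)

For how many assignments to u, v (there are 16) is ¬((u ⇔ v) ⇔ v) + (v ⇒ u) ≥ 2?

u = 0, v = 0 ↦ 3  ≥
u = 0, v = 1 ↦ 3  ≥
u = 0, v = 2 ↦ 3  ≥
u = 0, v = 3 ↦ 3  ≥
u = 1, v = 0 ↦ 3  ≥
u = 1, v = 1 ↦ 3  ≥
u = 1, v = 2 ↦ 1  <
u = 1, v = 3 ↦ 1  <
u = 2, v = 0 ↦ 3  ≥
u = 2, v = 1 ↦ 3  ≥
u = 2, v = 2 ↦ 3  ≥
u = 2, v = 3 ↦ 2  ≥
u = 3, v = 0 ↦ 3  ≥
u = 3, v = 1 ↦ 3  ≥
u = 3, v = 2 ↦ 3  ≥
u = 3, v = 3 ↦ 3  ≥
So 14 of the 16 assignments meet the threshold.

14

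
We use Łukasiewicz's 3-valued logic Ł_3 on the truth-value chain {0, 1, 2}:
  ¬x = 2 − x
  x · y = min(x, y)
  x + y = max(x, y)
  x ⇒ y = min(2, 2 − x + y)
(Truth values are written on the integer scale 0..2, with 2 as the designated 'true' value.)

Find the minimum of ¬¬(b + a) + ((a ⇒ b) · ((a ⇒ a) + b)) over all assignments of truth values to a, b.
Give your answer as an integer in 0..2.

Take a = 1, b = 0:
b + a = 0 + 1 = 1
¬(b + a) = ¬1 = 1
¬¬(b + a) = ¬1 = 1
a ⇒ b = 1 ⇒ 0 = 1
a ⇒ a = 1 ⇒ 1 = 2
(a ⇒ a) + b = 2 + 0 = 2
(a ⇒ b) · ((a ⇒ a) + b) = 1 · 2 = 1
¬¬(b + a) + ((a ⇒ b) · ((a ⇒ a) + b)) = 1 + 1 = 1
No assignment yields a value below 1, so this is the minimum.

1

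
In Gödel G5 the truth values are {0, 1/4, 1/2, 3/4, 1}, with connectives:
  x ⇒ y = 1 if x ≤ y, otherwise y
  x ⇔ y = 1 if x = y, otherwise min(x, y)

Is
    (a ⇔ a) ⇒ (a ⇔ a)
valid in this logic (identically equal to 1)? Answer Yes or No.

a = 0 ↦ 1
a = 1/4 ↦ 1
a = 1/2 ↦ 1
a = 3/4 ↦ 1
a = 1 ↦ 1
Every assignment gives a value ≥ 1.

Yes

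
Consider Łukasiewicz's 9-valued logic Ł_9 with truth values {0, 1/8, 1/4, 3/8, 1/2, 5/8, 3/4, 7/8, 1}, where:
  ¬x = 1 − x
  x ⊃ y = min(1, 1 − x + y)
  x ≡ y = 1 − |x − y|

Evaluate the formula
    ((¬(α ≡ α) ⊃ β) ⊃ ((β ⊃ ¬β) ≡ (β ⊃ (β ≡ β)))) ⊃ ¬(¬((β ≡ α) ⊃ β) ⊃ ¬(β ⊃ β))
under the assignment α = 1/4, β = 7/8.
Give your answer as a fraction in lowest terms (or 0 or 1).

α ≡ α = 1/4 ≡ 1/4 = 1
¬(α ≡ α) = ¬1 = 0
¬(α ≡ α) ⊃ β = 0 ⊃ 7/8 = 1
¬β = ¬7/8 = 1/8
β ⊃ ¬β = 7/8 ⊃ 1/8 = 1/4
β ≡ β = 7/8 ≡ 7/8 = 1
β ⊃ (β ≡ β) = 7/8 ⊃ 1 = 1
(β ⊃ ¬β) ≡ (β ⊃ (β ≡ β)) = 1/4 ≡ 1 = 1/4
(¬(α ≡ α) ⊃ β) ⊃ ((β ⊃ ¬β) ≡ (β ⊃ (β ≡ β))) = 1 ⊃ 1/4 = 1/4
β ≡ α = 7/8 ≡ 1/4 = 3/8
(β ≡ α) ⊃ β = 3/8 ⊃ 7/8 = 1
¬((β ≡ α) ⊃ β) = ¬1 = 0
β ⊃ β = 7/8 ⊃ 7/8 = 1
¬(β ⊃ β) = ¬1 = 0
¬((β ≡ α) ⊃ β) ⊃ ¬(β ⊃ β) = 0 ⊃ 0 = 1
¬(¬((β ≡ α) ⊃ β) ⊃ ¬(β ⊃ β)) = ¬1 = 0
((¬(α ≡ α) ⊃ β) ⊃ ((β ⊃ ¬β) ≡ (β ⊃ (β ≡ β)))) ⊃ ¬(¬((β ≡ α) ⊃ β) ⊃ ¬(β ⊃ β)) = 1/4 ⊃ 0 = 3/4

3/4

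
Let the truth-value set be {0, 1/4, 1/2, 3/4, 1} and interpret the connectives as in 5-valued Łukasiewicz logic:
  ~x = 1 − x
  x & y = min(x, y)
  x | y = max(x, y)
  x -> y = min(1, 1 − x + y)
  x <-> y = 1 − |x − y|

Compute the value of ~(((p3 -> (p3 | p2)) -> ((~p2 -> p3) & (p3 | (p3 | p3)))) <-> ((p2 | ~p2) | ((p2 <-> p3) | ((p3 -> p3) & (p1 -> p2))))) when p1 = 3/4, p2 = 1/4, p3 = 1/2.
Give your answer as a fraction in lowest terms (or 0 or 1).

1/4

p3 | p2 = 1/2 | 1/4 = 1/2
p3 -> (p3 | p2) = 1/2 -> 1/2 = 1
~p2 = ~1/4 = 3/4
~p2 -> p3 = 3/4 -> 1/2 = 3/4
p3 | p3 = 1/2 | 1/2 = 1/2
p3 | (p3 | p3) = 1/2 | 1/2 = 1/2
(~p2 -> p3) & (p3 | (p3 | p3)) = 3/4 & 1/2 = 1/2
(p3 -> (p3 | p2)) -> ((~p2 -> p3) & (p3 | (p3 | p3))) = 1 -> 1/2 = 1/2
~p2 = ~1/4 = 3/4
p2 | ~p2 = 1/4 | 3/4 = 3/4
p2 <-> p3 = 1/4 <-> 1/2 = 3/4
p3 -> p3 = 1/2 -> 1/2 = 1
p1 -> p2 = 3/4 -> 1/4 = 1/2
(p3 -> p3) & (p1 -> p2) = 1 & 1/2 = 1/2
(p2 <-> p3) | ((p3 -> p3) & (p1 -> p2)) = 3/4 | 1/2 = 3/4
(p2 | ~p2) | ((p2 <-> p3) | ((p3 -> p3) & (p1 -> p2))) = 3/4 | 3/4 = 3/4
((p3 -> (p3 | p2)) -> ((~p2 -> p3) & (p3 | (p3 | p3)))) <-> ((p2 | ~p2) | ((p2 <-> p3) | ((p3 -> p3) & (p1 -> p2)))) = 1/2 <-> 3/4 = 3/4
~(((p3 -> (p3 | p2)) -> ((~p2 -> p3) & (p3 | (p3 | p3)))) <-> ((p2 | ~p2) | ((p2 <-> p3) | ((p3 -> p3) & (p1 -> p2))))) = ~3/4 = 1/4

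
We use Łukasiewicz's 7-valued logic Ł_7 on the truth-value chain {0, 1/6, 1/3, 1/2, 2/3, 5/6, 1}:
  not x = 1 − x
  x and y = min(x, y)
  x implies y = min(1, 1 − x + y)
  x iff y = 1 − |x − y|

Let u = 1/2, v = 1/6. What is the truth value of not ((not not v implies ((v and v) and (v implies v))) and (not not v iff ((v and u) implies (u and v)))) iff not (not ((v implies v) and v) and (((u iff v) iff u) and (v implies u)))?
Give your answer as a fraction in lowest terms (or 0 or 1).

not v = not 1/6 = 5/6
not not v = not 5/6 = 1/6
v and v = 1/6 and 1/6 = 1/6
v implies v = 1/6 implies 1/6 = 1
(v and v) and (v implies v) = 1/6 and 1 = 1/6
not not v implies ((v and v) and (v implies v)) = 1/6 implies 1/6 = 1
not v = not 1/6 = 5/6
not not v = not 5/6 = 1/6
v and u = 1/6 and 1/2 = 1/6
u and v = 1/2 and 1/6 = 1/6
(v and u) implies (u and v) = 1/6 implies 1/6 = 1
not not v iff ((v and u) implies (u and v)) = 1/6 iff 1 = 1/6
(not not v implies ((v and v) and (v implies v))) and (not not v iff ((v and u) implies (u and v))) = 1 and 1/6 = 1/6
not ((not not v implies ((v and v) and (v implies v))) and (not not v iff ((v and u) implies (u and v)))) = not 1/6 = 5/6
v implies v = 1/6 implies 1/6 = 1
(v implies v) and v = 1 and 1/6 = 1/6
not ((v implies v) and v) = not 1/6 = 5/6
u iff v = 1/2 iff 1/6 = 2/3
(u iff v) iff u = 2/3 iff 1/2 = 5/6
v implies u = 1/6 implies 1/2 = 1
((u iff v) iff u) and (v implies u) = 5/6 and 1 = 5/6
not ((v implies v) and v) and (((u iff v) iff u) and (v implies u)) = 5/6 and 5/6 = 5/6
not (not ((v implies v) and v) and (((u iff v) iff u) and (v implies u))) = not 5/6 = 1/6
not ((not not v implies ((v and v) and (v implies v))) and (not not v iff ((v and u) implies (u and v)))) iff not (not ((v implies v) and v) and (((u iff v) iff u) and (v implies u))) = 5/6 iff 1/6 = 1/3

1/3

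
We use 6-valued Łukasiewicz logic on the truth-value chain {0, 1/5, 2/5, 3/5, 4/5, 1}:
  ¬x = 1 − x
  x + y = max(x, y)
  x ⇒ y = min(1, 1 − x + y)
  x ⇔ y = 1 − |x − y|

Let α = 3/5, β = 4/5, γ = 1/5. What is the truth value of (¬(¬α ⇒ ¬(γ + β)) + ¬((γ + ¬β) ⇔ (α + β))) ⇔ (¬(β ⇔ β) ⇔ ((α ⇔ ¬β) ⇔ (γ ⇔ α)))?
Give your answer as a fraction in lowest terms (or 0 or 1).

2/5

¬α = ¬3/5 = 2/5
γ + β = 1/5 + 4/5 = 4/5
¬(γ + β) = ¬4/5 = 1/5
¬α ⇒ ¬(γ + β) = 2/5 ⇒ 1/5 = 4/5
¬(¬α ⇒ ¬(γ + β)) = ¬4/5 = 1/5
¬β = ¬4/5 = 1/5
γ + ¬β = 1/5 + 1/5 = 1/5
α + β = 3/5 + 4/5 = 4/5
(γ + ¬β) ⇔ (α + β) = 1/5 ⇔ 4/5 = 2/5
¬((γ + ¬β) ⇔ (α + β)) = ¬2/5 = 3/5
¬(¬α ⇒ ¬(γ + β)) + ¬((γ + ¬β) ⇔ (α + β)) = 1/5 + 3/5 = 3/5
β ⇔ β = 4/5 ⇔ 4/5 = 1
¬(β ⇔ β) = ¬1 = 0
¬β = ¬4/5 = 1/5
α ⇔ ¬β = 3/5 ⇔ 1/5 = 3/5
γ ⇔ α = 1/5 ⇔ 3/5 = 3/5
(α ⇔ ¬β) ⇔ (γ ⇔ α) = 3/5 ⇔ 3/5 = 1
¬(β ⇔ β) ⇔ ((α ⇔ ¬β) ⇔ (γ ⇔ α)) = 0 ⇔ 1 = 0
(¬(¬α ⇒ ¬(γ + β)) + ¬((γ + ¬β) ⇔ (α + β))) ⇔ (¬(β ⇔ β) ⇔ ((α ⇔ ¬β) ⇔ (γ ⇔ α))) = 3/5 ⇔ 0 = 2/5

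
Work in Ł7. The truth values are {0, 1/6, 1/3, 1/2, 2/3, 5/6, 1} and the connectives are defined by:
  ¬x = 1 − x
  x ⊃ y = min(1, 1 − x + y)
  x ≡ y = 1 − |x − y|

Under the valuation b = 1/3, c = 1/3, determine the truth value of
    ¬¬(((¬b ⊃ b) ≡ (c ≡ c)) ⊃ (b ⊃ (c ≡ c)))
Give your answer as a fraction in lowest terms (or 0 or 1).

1

¬b = ¬1/3 = 2/3
¬b ⊃ b = 2/3 ⊃ 1/3 = 2/3
c ≡ c = 1/3 ≡ 1/3 = 1
(¬b ⊃ b) ≡ (c ≡ c) = 2/3 ≡ 1 = 2/3
c ≡ c = 1/3 ≡ 1/3 = 1
b ⊃ (c ≡ c) = 1/3 ⊃ 1 = 1
((¬b ⊃ b) ≡ (c ≡ c)) ⊃ (b ⊃ (c ≡ c)) = 2/3 ⊃ 1 = 1
¬(((¬b ⊃ b) ≡ (c ≡ c)) ⊃ (b ⊃ (c ≡ c))) = ¬1 = 0
¬¬(((¬b ⊃ b) ≡ (c ≡ c)) ⊃ (b ⊃ (c ≡ c))) = ¬0 = 1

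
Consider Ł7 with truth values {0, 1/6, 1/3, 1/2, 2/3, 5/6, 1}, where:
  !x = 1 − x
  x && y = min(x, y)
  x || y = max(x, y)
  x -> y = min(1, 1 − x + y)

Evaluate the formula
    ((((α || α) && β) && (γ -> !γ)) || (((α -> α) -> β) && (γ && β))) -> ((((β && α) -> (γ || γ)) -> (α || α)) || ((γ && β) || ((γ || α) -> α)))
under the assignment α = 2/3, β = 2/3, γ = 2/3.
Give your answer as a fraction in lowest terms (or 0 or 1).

1

α || α = 2/3 || 2/3 = 2/3
(α || α) && β = 2/3 && 2/3 = 2/3
!γ = !2/3 = 1/3
γ -> !γ = 2/3 -> 1/3 = 2/3
((α || α) && β) && (γ -> !γ) = 2/3 && 2/3 = 2/3
α -> α = 2/3 -> 2/3 = 1
(α -> α) -> β = 1 -> 2/3 = 2/3
γ && β = 2/3 && 2/3 = 2/3
((α -> α) -> β) && (γ && β) = 2/3 && 2/3 = 2/3
(((α || α) && β) && (γ -> !γ)) || (((α -> α) -> β) && (γ && β)) = 2/3 || 2/3 = 2/3
β && α = 2/3 && 2/3 = 2/3
γ || γ = 2/3 || 2/3 = 2/3
(β && α) -> (γ || γ) = 2/3 -> 2/3 = 1
α || α = 2/3 || 2/3 = 2/3
((β && α) -> (γ || γ)) -> (α || α) = 1 -> 2/3 = 2/3
γ && β = 2/3 && 2/3 = 2/3
γ || α = 2/3 || 2/3 = 2/3
(γ || α) -> α = 2/3 -> 2/3 = 1
(γ && β) || ((γ || α) -> α) = 2/3 || 1 = 1
(((β && α) -> (γ || γ)) -> (α || α)) || ((γ && β) || ((γ || α) -> α)) = 2/3 || 1 = 1
((((α || α) && β) && (γ -> !γ)) || (((α -> α) -> β) && (γ && β))) -> ((((β && α) -> (γ || γ)) -> (α || α)) || ((γ && β) || ((γ || α) -> α))) = 2/3 -> 1 = 1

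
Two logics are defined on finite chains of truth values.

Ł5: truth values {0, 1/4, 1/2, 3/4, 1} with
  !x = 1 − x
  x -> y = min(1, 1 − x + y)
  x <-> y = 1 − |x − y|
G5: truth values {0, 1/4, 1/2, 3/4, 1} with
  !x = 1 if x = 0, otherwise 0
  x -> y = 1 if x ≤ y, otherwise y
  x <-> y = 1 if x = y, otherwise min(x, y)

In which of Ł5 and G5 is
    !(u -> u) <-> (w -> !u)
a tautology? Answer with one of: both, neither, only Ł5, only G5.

In Ł5: at u = 0, w = 0 the value is 0 — not a tautology.
In G5: at u = 0, w = 0 the value is 0 — not a tautology.

neither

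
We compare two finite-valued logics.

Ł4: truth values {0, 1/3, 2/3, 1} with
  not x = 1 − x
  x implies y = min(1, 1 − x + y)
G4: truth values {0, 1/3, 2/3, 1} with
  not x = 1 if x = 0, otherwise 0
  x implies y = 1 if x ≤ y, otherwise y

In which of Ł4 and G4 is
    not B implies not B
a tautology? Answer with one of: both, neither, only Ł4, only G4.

In Ł4: every assignment gives 1 — tautology.
In G4: every assignment gives 1 — tautology.

both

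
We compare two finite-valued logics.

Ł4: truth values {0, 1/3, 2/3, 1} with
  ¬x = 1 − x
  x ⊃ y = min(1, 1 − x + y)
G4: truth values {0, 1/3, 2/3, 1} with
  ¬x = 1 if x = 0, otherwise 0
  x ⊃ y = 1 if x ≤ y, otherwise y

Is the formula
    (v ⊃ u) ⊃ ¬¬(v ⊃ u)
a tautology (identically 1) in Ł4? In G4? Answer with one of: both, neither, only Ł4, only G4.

both

In Ł4: every assignment gives 1 — tautology.
In G4: every assignment gives 1 — tautology.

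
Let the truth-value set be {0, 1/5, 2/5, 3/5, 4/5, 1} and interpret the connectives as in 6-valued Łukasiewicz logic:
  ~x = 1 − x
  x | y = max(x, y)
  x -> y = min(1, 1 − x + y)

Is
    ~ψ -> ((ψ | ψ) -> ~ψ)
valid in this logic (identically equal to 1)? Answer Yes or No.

ψ = 0 ↦ 1
ψ = 1/5 ↦ 1
ψ = 2/5 ↦ 1
ψ = 3/5 ↦ 1
ψ = 4/5 ↦ 1
ψ = 1 ↦ 1
Every assignment gives a value ≥ 1.

Yes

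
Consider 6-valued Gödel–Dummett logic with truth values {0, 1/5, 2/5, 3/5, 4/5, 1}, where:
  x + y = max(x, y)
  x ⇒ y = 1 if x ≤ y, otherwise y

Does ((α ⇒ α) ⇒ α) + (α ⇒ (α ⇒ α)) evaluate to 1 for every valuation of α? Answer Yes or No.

Yes

α = 0 ↦ 1
α = 1/5 ↦ 1
α = 2/5 ↦ 1
α = 3/5 ↦ 1
α = 4/5 ↦ 1
α = 1 ↦ 1
Every assignment gives a value ≥ 1.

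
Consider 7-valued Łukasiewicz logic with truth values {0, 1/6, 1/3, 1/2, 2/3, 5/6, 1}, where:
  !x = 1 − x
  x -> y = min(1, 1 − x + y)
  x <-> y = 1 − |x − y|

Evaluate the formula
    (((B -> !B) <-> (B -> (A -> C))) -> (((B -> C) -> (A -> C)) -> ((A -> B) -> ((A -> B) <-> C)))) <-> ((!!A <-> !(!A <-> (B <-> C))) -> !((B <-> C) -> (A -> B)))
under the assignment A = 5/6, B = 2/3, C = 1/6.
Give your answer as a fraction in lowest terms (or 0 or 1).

!B = !2/3 = 1/3
B -> !B = 2/3 -> 1/3 = 2/3
A -> C = 5/6 -> 1/6 = 1/3
B -> (A -> C) = 2/3 -> 1/3 = 2/3
(B -> !B) <-> (B -> (A -> C)) = 2/3 <-> 2/3 = 1
B -> C = 2/3 -> 1/6 = 1/2
A -> C = 5/6 -> 1/6 = 1/3
(B -> C) -> (A -> C) = 1/2 -> 1/3 = 5/6
A -> B = 5/6 -> 2/3 = 5/6
A -> B = 5/6 -> 2/3 = 5/6
(A -> B) <-> C = 5/6 <-> 1/6 = 1/3
(A -> B) -> ((A -> B) <-> C) = 5/6 -> 1/3 = 1/2
((B -> C) -> (A -> C)) -> ((A -> B) -> ((A -> B) <-> C)) = 5/6 -> 1/2 = 2/3
((B -> !B) <-> (B -> (A -> C))) -> (((B -> C) -> (A -> C)) -> ((A -> B) -> ((A -> B) <-> C))) = 1 -> 2/3 = 2/3
!A = !5/6 = 1/6
!!A = !1/6 = 5/6
!A = !5/6 = 1/6
B <-> C = 2/3 <-> 1/6 = 1/2
!A <-> (B <-> C) = 1/6 <-> 1/2 = 2/3
!(!A <-> (B <-> C)) = !2/3 = 1/3
!!A <-> !(!A <-> (B <-> C)) = 5/6 <-> 1/3 = 1/2
B <-> C = 2/3 <-> 1/6 = 1/2
A -> B = 5/6 -> 2/3 = 5/6
(B <-> C) -> (A -> B) = 1/2 -> 5/6 = 1
!((B <-> C) -> (A -> B)) = !1 = 0
(!!A <-> !(!A <-> (B <-> C))) -> !((B <-> C) -> (A -> B)) = 1/2 -> 0 = 1/2
(((B -> !B) <-> (B -> (A -> C))) -> (((B -> C) -> (A -> C)) -> ((A -> B) -> ((A -> B) <-> C)))) <-> ((!!A <-> !(!A <-> (B <-> C))) -> !((B <-> C) -> (A -> B))) = 2/3 <-> 1/2 = 5/6

5/6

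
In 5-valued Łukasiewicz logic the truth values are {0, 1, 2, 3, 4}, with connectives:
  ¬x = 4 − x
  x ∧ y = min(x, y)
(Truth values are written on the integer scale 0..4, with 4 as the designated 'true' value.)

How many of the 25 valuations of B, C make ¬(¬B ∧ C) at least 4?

9

value 4: 9 assignments (counts)
value 3: 7 assignments
value 2: 5 assignments
value 1: 3 assignments
value 0: 1 assignment
So 9 of the 25 assignments meet the threshold.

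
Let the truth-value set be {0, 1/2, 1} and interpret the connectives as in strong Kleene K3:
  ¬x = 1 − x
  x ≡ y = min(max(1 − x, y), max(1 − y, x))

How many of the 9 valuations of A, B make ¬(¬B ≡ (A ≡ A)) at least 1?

2

A = 0, B = 0 ↦ 0  <
A = 0, B = 1/2 ↦ 1/2  <
A = 0, B = 1 ↦ 1  ≥
A = 1/2, B = 0 ↦ 1/2  <
A = 1/2, B = 1/2 ↦ 1/2  <
A = 1/2, B = 1 ↦ 1/2  <
A = 1, B = 0 ↦ 0  <
A = 1, B = 1/2 ↦ 1/2  <
A = 1, B = 1 ↦ 1  ≥
So 2 of the 9 assignments meet the threshold.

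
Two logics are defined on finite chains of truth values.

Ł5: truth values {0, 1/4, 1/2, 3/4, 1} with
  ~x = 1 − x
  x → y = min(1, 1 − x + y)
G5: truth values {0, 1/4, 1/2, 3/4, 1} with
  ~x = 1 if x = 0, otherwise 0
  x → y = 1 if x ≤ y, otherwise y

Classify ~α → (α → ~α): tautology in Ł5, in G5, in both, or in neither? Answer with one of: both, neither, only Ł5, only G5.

both

In Ł5: every assignment gives 1 — tautology.
In G5: every assignment gives 1 — tautology.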